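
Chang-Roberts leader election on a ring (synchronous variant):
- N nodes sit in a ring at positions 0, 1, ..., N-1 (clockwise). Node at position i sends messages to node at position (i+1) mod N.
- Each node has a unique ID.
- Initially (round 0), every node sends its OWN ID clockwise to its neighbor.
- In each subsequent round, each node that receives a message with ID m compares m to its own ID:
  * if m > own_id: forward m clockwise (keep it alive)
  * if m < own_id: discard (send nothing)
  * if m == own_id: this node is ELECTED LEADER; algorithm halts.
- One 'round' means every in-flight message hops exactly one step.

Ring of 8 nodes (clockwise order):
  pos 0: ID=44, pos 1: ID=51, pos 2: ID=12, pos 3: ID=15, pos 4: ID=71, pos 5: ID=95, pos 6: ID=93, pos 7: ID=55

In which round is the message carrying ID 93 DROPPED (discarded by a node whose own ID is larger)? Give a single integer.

Answer: 7

Derivation:
Round 1: pos1(id51) recv 44: drop; pos2(id12) recv 51: fwd; pos3(id15) recv 12: drop; pos4(id71) recv 15: drop; pos5(id95) recv 71: drop; pos6(id93) recv 95: fwd; pos7(id55) recv 93: fwd; pos0(id44) recv 55: fwd
Round 2: pos3(id15) recv 51: fwd; pos7(id55) recv 95: fwd; pos0(id44) recv 93: fwd; pos1(id51) recv 55: fwd
Round 3: pos4(id71) recv 51: drop; pos0(id44) recv 95: fwd; pos1(id51) recv 93: fwd; pos2(id12) recv 55: fwd
Round 4: pos1(id51) recv 95: fwd; pos2(id12) recv 93: fwd; pos3(id15) recv 55: fwd
Round 5: pos2(id12) recv 95: fwd; pos3(id15) recv 93: fwd; pos4(id71) recv 55: drop
Round 6: pos3(id15) recv 95: fwd; pos4(id71) recv 93: fwd
Round 7: pos4(id71) recv 95: fwd; pos5(id95) recv 93: drop
Round 8: pos5(id95) recv 95: ELECTED
Message ID 93 originates at pos 6; dropped at pos 5 in round 7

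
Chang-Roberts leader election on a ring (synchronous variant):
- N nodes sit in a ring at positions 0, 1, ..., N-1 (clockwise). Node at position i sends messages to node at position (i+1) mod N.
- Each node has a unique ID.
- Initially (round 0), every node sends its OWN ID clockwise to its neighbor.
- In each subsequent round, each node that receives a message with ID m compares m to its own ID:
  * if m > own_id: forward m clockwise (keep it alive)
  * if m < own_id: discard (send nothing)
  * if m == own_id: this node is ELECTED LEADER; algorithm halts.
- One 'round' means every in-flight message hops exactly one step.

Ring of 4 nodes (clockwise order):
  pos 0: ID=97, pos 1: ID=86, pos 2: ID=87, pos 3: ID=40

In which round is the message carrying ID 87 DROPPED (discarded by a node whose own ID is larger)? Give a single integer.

Answer: 2

Derivation:
Round 1: pos1(id86) recv 97: fwd; pos2(id87) recv 86: drop; pos3(id40) recv 87: fwd; pos0(id97) recv 40: drop
Round 2: pos2(id87) recv 97: fwd; pos0(id97) recv 87: drop
Round 3: pos3(id40) recv 97: fwd
Round 4: pos0(id97) recv 97: ELECTED
Message ID 87 originates at pos 2; dropped at pos 0 in round 2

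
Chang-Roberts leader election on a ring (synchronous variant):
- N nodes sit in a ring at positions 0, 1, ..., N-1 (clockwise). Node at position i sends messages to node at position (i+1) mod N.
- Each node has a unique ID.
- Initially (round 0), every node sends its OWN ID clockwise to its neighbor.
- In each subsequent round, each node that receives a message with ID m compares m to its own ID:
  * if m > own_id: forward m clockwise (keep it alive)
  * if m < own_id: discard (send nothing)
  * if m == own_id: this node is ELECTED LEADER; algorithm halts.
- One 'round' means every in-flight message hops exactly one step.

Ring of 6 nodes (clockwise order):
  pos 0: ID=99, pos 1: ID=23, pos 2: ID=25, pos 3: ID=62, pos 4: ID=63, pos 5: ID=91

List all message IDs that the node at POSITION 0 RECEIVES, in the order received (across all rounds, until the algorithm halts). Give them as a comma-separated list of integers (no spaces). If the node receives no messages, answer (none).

Round 1: pos1(id23) recv 99: fwd; pos2(id25) recv 23: drop; pos3(id62) recv 25: drop; pos4(id63) recv 62: drop; pos5(id91) recv 63: drop; pos0(id99) recv 91: drop
Round 2: pos2(id25) recv 99: fwd
Round 3: pos3(id62) recv 99: fwd
Round 4: pos4(id63) recv 99: fwd
Round 5: pos5(id91) recv 99: fwd
Round 6: pos0(id99) recv 99: ELECTED

Answer: 91,99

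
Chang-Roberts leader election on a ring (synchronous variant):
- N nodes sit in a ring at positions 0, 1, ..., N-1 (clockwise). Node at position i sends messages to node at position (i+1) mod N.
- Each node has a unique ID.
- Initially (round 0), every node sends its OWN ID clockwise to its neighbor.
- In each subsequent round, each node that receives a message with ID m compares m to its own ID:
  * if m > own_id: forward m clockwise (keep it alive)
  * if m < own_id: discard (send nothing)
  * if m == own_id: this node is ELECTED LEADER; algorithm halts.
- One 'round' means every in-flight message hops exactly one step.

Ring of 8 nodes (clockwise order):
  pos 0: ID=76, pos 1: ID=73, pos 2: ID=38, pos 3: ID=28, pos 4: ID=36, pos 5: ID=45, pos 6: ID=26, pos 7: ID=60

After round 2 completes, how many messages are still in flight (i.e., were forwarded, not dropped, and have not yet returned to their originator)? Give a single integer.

Round 1: pos1(id73) recv 76: fwd; pos2(id38) recv 73: fwd; pos3(id28) recv 38: fwd; pos4(id36) recv 28: drop; pos5(id45) recv 36: drop; pos6(id26) recv 45: fwd; pos7(id60) recv 26: drop; pos0(id76) recv 60: drop
Round 2: pos2(id38) recv 76: fwd; pos3(id28) recv 73: fwd; pos4(id36) recv 38: fwd; pos7(id60) recv 45: drop
After round 2: 3 messages still in flight

Answer: 3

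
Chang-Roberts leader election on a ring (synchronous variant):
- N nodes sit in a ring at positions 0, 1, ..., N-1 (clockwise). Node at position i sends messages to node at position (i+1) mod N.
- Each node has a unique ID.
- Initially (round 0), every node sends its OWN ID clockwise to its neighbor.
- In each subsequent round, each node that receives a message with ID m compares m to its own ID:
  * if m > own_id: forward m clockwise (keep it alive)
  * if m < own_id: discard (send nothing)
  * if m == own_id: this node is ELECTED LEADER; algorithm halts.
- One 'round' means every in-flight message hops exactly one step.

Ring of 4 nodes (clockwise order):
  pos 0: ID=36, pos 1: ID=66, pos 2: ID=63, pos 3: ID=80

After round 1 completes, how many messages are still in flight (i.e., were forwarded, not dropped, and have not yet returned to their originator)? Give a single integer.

Answer: 2

Derivation:
Round 1: pos1(id66) recv 36: drop; pos2(id63) recv 66: fwd; pos3(id80) recv 63: drop; pos0(id36) recv 80: fwd
After round 1: 2 messages still in flight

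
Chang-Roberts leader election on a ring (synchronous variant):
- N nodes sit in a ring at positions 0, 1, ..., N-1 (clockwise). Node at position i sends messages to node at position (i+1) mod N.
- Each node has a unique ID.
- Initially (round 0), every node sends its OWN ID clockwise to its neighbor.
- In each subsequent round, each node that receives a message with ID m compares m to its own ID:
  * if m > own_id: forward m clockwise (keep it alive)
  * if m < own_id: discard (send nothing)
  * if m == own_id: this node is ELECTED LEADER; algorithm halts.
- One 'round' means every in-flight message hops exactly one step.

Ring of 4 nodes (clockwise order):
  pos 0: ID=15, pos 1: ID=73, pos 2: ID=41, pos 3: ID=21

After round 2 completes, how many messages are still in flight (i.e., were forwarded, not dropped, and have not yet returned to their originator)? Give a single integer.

Round 1: pos1(id73) recv 15: drop; pos2(id41) recv 73: fwd; pos3(id21) recv 41: fwd; pos0(id15) recv 21: fwd
Round 2: pos3(id21) recv 73: fwd; pos0(id15) recv 41: fwd; pos1(id73) recv 21: drop
After round 2: 2 messages still in flight

Answer: 2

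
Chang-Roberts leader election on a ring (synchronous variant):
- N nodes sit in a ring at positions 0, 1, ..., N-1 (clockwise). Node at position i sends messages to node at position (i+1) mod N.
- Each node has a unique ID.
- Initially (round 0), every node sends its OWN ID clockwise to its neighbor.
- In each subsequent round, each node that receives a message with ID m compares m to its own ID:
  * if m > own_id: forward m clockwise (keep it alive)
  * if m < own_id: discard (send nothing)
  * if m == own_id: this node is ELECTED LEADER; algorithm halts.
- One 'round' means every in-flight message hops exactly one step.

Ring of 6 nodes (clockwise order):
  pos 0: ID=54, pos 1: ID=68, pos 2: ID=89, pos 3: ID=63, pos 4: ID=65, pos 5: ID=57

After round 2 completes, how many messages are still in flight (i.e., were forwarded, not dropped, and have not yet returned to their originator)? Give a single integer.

Answer: 2

Derivation:
Round 1: pos1(id68) recv 54: drop; pos2(id89) recv 68: drop; pos3(id63) recv 89: fwd; pos4(id65) recv 63: drop; pos5(id57) recv 65: fwd; pos0(id54) recv 57: fwd
Round 2: pos4(id65) recv 89: fwd; pos0(id54) recv 65: fwd; pos1(id68) recv 57: drop
After round 2: 2 messages still in flight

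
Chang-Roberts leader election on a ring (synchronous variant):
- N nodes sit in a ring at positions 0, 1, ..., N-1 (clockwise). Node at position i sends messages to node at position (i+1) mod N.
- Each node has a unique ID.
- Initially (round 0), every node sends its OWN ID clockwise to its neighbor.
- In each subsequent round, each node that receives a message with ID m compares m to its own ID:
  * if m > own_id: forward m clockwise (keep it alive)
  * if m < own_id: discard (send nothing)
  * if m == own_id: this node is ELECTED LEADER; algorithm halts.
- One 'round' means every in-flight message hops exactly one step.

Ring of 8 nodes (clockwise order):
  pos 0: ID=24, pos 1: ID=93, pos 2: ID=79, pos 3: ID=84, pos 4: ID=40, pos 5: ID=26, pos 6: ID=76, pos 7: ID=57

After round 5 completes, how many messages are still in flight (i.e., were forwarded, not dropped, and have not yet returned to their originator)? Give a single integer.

Answer: 2

Derivation:
Round 1: pos1(id93) recv 24: drop; pos2(id79) recv 93: fwd; pos3(id84) recv 79: drop; pos4(id40) recv 84: fwd; pos5(id26) recv 40: fwd; pos6(id76) recv 26: drop; pos7(id57) recv 76: fwd; pos0(id24) recv 57: fwd
Round 2: pos3(id84) recv 93: fwd; pos5(id26) recv 84: fwd; pos6(id76) recv 40: drop; pos0(id24) recv 76: fwd; pos1(id93) recv 57: drop
Round 3: pos4(id40) recv 93: fwd; pos6(id76) recv 84: fwd; pos1(id93) recv 76: drop
Round 4: pos5(id26) recv 93: fwd; pos7(id57) recv 84: fwd
Round 5: pos6(id76) recv 93: fwd; pos0(id24) recv 84: fwd
After round 5: 2 messages still in flight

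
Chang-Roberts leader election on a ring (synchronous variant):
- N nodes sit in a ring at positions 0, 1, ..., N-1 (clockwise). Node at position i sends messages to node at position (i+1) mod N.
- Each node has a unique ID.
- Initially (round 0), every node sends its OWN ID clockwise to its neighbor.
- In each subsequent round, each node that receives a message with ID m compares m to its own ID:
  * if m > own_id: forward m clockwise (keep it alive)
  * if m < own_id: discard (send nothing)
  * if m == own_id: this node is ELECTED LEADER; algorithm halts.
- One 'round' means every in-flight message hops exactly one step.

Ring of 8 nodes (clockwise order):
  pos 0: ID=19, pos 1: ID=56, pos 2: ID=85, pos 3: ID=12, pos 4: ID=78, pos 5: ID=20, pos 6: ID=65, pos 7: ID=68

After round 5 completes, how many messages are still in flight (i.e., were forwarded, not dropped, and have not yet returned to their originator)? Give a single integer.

Round 1: pos1(id56) recv 19: drop; pos2(id85) recv 56: drop; pos3(id12) recv 85: fwd; pos4(id78) recv 12: drop; pos5(id20) recv 78: fwd; pos6(id65) recv 20: drop; pos7(id68) recv 65: drop; pos0(id19) recv 68: fwd
Round 2: pos4(id78) recv 85: fwd; pos6(id65) recv 78: fwd; pos1(id56) recv 68: fwd
Round 3: pos5(id20) recv 85: fwd; pos7(id68) recv 78: fwd; pos2(id85) recv 68: drop
Round 4: pos6(id65) recv 85: fwd; pos0(id19) recv 78: fwd
Round 5: pos7(id68) recv 85: fwd; pos1(id56) recv 78: fwd
After round 5: 2 messages still in flight

Answer: 2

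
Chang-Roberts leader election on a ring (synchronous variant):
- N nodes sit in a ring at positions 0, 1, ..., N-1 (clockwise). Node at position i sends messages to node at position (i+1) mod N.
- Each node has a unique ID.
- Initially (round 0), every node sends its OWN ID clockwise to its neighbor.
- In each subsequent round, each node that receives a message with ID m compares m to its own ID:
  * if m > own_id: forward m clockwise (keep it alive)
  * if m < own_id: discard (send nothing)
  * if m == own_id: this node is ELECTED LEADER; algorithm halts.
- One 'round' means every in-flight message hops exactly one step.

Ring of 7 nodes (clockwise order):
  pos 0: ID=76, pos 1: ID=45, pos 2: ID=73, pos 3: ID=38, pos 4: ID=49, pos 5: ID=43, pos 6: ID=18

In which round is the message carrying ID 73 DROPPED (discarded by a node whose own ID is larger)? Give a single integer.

Answer: 5

Derivation:
Round 1: pos1(id45) recv 76: fwd; pos2(id73) recv 45: drop; pos3(id38) recv 73: fwd; pos4(id49) recv 38: drop; pos5(id43) recv 49: fwd; pos6(id18) recv 43: fwd; pos0(id76) recv 18: drop
Round 2: pos2(id73) recv 76: fwd; pos4(id49) recv 73: fwd; pos6(id18) recv 49: fwd; pos0(id76) recv 43: drop
Round 3: pos3(id38) recv 76: fwd; pos5(id43) recv 73: fwd; pos0(id76) recv 49: drop
Round 4: pos4(id49) recv 76: fwd; pos6(id18) recv 73: fwd
Round 5: pos5(id43) recv 76: fwd; pos0(id76) recv 73: drop
Round 6: pos6(id18) recv 76: fwd
Round 7: pos0(id76) recv 76: ELECTED
Message ID 73 originates at pos 2; dropped at pos 0 in round 5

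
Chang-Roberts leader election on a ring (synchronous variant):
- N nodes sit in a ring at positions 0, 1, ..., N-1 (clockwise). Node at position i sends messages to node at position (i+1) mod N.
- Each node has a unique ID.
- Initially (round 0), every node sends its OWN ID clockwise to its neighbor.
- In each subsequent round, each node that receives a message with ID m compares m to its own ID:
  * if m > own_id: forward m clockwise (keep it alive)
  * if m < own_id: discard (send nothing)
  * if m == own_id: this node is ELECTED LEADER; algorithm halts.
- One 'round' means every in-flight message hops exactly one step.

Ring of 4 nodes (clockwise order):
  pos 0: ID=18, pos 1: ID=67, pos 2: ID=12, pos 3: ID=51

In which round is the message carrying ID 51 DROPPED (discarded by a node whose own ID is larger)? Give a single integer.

Round 1: pos1(id67) recv 18: drop; pos2(id12) recv 67: fwd; pos3(id51) recv 12: drop; pos0(id18) recv 51: fwd
Round 2: pos3(id51) recv 67: fwd; pos1(id67) recv 51: drop
Round 3: pos0(id18) recv 67: fwd
Round 4: pos1(id67) recv 67: ELECTED
Message ID 51 originates at pos 3; dropped at pos 1 in round 2

Answer: 2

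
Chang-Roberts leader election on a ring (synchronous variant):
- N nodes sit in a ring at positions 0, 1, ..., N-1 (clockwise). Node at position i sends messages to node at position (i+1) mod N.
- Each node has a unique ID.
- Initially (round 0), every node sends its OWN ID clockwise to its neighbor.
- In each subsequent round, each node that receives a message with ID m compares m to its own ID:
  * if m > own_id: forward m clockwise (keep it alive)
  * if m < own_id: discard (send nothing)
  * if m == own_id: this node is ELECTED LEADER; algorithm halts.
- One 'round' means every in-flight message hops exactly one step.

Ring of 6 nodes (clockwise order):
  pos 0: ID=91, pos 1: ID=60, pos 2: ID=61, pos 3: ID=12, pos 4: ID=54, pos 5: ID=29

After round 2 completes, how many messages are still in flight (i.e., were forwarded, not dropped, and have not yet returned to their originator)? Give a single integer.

Round 1: pos1(id60) recv 91: fwd; pos2(id61) recv 60: drop; pos3(id12) recv 61: fwd; pos4(id54) recv 12: drop; pos5(id29) recv 54: fwd; pos0(id91) recv 29: drop
Round 2: pos2(id61) recv 91: fwd; pos4(id54) recv 61: fwd; pos0(id91) recv 54: drop
After round 2: 2 messages still in flight

Answer: 2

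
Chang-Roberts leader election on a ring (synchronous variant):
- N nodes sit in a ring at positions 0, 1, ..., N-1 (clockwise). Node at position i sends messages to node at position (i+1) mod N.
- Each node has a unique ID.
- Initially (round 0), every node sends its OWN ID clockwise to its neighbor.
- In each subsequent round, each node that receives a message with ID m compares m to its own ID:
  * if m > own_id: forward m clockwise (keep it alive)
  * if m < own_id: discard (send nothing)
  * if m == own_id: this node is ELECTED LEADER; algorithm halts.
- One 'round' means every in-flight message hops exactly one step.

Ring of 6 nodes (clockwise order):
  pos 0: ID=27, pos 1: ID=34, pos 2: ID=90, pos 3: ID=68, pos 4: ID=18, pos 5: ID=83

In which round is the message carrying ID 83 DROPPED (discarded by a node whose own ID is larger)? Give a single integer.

Round 1: pos1(id34) recv 27: drop; pos2(id90) recv 34: drop; pos3(id68) recv 90: fwd; pos4(id18) recv 68: fwd; pos5(id83) recv 18: drop; pos0(id27) recv 83: fwd
Round 2: pos4(id18) recv 90: fwd; pos5(id83) recv 68: drop; pos1(id34) recv 83: fwd
Round 3: pos5(id83) recv 90: fwd; pos2(id90) recv 83: drop
Round 4: pos0(id27) recv 90: fwd
Round 5: pos1(id34) recv 90: fwd
Round 6: pos2(id90) recv 90: ELECTED
Message ID 83 originates at pos 5; dropped at pos 2 in round 3

Answer: 3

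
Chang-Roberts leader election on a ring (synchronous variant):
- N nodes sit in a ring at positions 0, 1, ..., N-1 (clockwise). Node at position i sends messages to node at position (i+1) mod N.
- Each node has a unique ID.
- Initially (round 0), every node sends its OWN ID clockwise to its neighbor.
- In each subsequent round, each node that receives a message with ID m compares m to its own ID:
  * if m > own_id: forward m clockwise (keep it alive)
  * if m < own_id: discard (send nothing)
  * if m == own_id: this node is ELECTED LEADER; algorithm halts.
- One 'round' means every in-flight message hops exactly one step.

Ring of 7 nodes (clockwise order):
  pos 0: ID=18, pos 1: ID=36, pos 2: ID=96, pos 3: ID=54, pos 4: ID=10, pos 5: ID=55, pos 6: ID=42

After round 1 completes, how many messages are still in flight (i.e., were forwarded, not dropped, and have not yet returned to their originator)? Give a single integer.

Answer: 4

Derivation:
Round 1: pos1(id36) recv 18: drop; pos2(id96) recv 36: drop; pos3(id54) recv 96: fwd; pos4(id10) recv 54: fwd; pos5(id55) recv 10: drop; pos6(id42) recv 55: fwd; pos0(id18) recv 42: fwd
After round 1: 4 messages still in flight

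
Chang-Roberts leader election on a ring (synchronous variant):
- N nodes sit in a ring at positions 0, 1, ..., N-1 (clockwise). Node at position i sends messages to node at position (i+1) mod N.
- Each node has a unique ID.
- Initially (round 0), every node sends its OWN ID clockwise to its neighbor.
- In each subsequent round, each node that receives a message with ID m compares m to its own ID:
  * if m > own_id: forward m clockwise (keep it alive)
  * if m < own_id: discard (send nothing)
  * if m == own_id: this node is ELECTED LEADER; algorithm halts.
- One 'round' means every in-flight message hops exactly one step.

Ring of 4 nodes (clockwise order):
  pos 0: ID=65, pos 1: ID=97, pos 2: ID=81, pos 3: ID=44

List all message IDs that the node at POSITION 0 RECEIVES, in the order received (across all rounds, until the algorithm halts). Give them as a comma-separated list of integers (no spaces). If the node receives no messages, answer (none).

Round 1: pos1(id97) recv 65: drop; pos2(id81) recv 97: fwd; pos3(id44) recv 81: fwd; pos0(id65) recv 44: drop
Round 2: pos3(id44) recv 97: fwd; pos0(id65) recv 81: fwd
Round 3: pos0(id65) recv 97: fwd; pos1(id97) recv 81: drop
Round 4: pos1(id97) recv 97: ELECTED

Answer: 44,81,97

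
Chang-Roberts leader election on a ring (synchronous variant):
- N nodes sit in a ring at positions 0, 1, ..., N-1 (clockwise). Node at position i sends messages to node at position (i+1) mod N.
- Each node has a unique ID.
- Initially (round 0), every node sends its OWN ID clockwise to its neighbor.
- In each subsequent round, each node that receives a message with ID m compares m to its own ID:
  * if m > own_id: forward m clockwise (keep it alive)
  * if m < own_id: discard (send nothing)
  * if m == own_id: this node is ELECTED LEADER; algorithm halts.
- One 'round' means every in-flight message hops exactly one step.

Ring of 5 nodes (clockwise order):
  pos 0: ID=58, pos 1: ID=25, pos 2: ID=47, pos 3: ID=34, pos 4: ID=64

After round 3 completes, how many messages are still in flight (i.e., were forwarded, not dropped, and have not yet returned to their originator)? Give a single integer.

Round 1: pos1(id25) recv 58: fwd; pos2(id47) recv 25: drop; pos3(id34) recv 47: fwd; pos4(id64) recv 34: drop; pos0(id58) recv 64: fwd
Round 2: pos2(id47) recv 58: fwd; pos4(id64) recv 47: drop; pos1(id25) recv 64: fwd
Round 3: pos3(id34) recv 58: fwd; pos2(id47) recv 64: fwd
After round 3: 2 messages still in flight

Answer: 2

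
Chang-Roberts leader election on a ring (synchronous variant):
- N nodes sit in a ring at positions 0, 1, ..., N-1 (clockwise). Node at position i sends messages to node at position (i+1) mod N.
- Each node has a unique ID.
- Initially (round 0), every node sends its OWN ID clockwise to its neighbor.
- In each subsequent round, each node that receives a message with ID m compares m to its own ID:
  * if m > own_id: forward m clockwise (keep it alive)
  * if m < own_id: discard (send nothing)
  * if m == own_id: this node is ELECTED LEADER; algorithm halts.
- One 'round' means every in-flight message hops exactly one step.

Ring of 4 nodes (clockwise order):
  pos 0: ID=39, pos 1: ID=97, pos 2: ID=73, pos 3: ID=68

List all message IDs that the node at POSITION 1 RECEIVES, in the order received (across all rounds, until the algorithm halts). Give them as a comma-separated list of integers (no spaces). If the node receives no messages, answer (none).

Answer: 39,68,73,97

Derivation:
Round 1: pos1(id97) recv 39: drop; pos2(id73) recv 97: fwd; pos3(id68) recv 73: fwd; pos0(id39) recv 68: fwd
Round 2: pos3(id68) recv 97: fwd; pos0(id39) recv 73: fwd; pos1(id97) recv 68: drop
Round 3: pos0(id39) recv 97: fwd; pos1(id97) recv 73: drop
Round 4: pos1(id97) recv 97: ELECTED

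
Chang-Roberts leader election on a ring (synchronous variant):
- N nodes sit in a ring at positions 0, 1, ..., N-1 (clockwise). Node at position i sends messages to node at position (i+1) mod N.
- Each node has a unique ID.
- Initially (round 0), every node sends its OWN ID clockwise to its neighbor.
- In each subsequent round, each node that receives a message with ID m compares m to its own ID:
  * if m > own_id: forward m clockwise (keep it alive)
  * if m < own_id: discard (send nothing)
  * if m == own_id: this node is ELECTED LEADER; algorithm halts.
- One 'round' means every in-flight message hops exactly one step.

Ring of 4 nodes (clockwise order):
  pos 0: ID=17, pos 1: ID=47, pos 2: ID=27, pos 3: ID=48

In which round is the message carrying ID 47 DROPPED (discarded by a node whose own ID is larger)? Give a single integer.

Answer: 2

Derivation:
Round 1: pos1(id47) recv 17: drop; pos2(id27) recv 47: fwd; pos3(id48) recv 27: drop; pos0(id17) recv 48: fwd
Round 2: pos3(id48) recv 47: drop; pos1(id47) recv 48: fwd
Round 3: pos2(id27) recv 48: fwd
Round 4: pos3(id48) recv 48: ELECTED
Message ID 47 originates at pos 1; dropped at pos 3 in round 2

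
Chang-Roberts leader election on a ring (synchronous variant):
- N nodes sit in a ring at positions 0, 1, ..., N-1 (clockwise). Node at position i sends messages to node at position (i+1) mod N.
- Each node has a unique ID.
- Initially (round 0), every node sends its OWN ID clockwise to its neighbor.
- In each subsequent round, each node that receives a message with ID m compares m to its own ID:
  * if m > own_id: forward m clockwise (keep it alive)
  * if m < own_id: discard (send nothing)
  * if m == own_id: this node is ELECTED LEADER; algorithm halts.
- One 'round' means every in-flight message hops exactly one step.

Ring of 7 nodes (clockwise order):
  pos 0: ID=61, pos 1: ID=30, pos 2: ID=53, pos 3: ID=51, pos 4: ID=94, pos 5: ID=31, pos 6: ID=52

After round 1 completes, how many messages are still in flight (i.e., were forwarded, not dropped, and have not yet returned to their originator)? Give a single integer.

Round 1: pos1(id30) recv 61: fwd; pos2(id53) recv 30: drop; pos3(id51) recv 53: fwd; pos4(id94) recv 51: drop; pos5(id31) recv 94: fwd; pos6(id52) recv 31: drop; pos0(id61) recv 52: drop
After round 1: 3 messages still in flight

Answer: 3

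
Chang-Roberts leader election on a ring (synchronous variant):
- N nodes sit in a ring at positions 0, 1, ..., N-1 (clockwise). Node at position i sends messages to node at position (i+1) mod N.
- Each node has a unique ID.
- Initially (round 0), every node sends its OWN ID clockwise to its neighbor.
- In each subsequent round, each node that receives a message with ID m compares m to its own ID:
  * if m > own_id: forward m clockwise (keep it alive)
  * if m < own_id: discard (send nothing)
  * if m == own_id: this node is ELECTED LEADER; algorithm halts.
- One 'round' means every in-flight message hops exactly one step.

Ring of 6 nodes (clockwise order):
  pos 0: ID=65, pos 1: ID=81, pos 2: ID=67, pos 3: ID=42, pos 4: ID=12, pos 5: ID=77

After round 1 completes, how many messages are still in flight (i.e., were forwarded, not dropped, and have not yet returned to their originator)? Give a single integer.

Answer: 4

Derivation:
Round 1: pos1(id81) recv 65: drop; pos2(id67) recv 81: fwd; pos3(id42) recv 67: fwd; pos4(id12) recv 42: fwd; pos5(id77) recv 12: drop; pos0(id65) recv 77: fwd
After round 1: 4 messages still in flight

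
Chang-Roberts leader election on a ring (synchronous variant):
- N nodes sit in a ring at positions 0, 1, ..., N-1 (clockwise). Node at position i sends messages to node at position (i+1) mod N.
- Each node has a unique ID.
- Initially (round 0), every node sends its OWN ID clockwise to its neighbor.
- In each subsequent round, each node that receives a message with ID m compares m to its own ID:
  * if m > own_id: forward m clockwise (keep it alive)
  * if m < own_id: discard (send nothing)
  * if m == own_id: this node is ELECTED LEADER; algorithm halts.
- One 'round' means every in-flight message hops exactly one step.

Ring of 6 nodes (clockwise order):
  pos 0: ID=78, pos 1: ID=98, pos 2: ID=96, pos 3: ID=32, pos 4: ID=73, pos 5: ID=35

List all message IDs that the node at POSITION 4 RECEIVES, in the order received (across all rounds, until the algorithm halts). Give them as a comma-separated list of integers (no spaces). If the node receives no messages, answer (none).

Answer: 32,96,98

Derivation:
Round 1: pos1(id98) recv 78: drop; pos2(id96) recv 98: fwd; pos3(id32) recv 96: fwd; pos4(id73) recv 32: drop; pos5(id35) recv 73: fwd; pos0(id78) recv 35: drop
Round 2: pos3(id32) recv 98: fwd; pos4(id73) recv 96: fwd; pos0(id78) recv 73: drop
Round 3: pos4(id73) recv 98: fwd; pos5(id35) recv 96: fwd
Round 4: pos5(id35) recv 98: fwd; pos0(id78) recv 96: fwd
Round 5: pos0(id78) recv 98: fwd; pos1(id98) recv 96: drop
Round 6: pos1(id98) recv 98: ELECTED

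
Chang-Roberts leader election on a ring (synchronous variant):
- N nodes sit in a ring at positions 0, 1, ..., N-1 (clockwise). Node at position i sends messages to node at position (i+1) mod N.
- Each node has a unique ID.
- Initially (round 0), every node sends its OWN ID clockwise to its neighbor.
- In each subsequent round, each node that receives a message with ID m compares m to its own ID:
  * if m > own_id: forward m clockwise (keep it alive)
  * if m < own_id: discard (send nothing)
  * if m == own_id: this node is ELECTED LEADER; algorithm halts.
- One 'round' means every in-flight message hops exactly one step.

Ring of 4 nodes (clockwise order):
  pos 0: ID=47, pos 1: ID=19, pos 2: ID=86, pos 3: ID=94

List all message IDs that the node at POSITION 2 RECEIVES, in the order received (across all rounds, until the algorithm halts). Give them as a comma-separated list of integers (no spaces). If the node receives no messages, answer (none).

Answer: 19,47,94

Derivation:
Round 1: pos1(id19) recv 47: fwd; pos2(id86) recv 19: drop; pos3(id94) recv 86: drop; pos0(id47) recv 94: fwd
Round 2: pos2(id86) recv 47: drop; pos1(id19) recv 94: fwd
Round 3: pos2(id86) recv 94: fwd
Round 4: pos3(id94) recv 94: ELECTED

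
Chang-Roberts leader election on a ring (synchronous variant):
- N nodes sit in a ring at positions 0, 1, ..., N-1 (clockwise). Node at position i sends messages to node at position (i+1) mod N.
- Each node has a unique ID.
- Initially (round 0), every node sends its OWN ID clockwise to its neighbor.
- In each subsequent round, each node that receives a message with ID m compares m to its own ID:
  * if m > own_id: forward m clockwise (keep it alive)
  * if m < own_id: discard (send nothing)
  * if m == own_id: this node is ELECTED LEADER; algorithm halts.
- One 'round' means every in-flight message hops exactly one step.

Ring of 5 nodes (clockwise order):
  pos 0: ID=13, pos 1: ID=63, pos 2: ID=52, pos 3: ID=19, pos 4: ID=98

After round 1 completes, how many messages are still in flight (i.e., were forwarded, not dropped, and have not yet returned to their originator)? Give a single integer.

Round 1: pos1(id63) recv 13: drop; pos2(id52) recv 63: fwd; pos3(id19) recv 52: fwd; pos4(id98) recv 19: drop; pos0(id13) recv 98: fwd
After round 1: 3 messages still in flight

Answer: 3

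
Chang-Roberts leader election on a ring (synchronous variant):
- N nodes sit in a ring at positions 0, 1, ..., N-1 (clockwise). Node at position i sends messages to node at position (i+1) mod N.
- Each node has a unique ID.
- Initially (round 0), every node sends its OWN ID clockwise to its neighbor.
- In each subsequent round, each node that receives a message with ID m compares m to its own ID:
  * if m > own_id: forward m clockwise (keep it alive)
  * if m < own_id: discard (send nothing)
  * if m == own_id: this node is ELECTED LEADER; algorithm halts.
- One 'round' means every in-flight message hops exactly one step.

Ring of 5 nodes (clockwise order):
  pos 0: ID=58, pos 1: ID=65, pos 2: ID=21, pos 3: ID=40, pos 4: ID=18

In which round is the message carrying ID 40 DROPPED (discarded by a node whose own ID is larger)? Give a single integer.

Answer: 2

Derivation:
Round 1: pos1(id65) recv 58: drop; pos2(id21) recv 65: fwd; pos3(id40) recv 21: drop; pos4(id18) recv 40: fwd; pos0(id58) recv 18: drop
Round 2: pos3(id40) recv 65: fwd; pos0(id58) recv 40: drop
Round 3: pos4(id18) recv 65: fwd
Round 4: pos0(id58) recv 65: fwd
Round 5: pos1(id65) recv 65: ELECTED
Message ID 40 originates at pos 3; dropped at pos 0 in round 2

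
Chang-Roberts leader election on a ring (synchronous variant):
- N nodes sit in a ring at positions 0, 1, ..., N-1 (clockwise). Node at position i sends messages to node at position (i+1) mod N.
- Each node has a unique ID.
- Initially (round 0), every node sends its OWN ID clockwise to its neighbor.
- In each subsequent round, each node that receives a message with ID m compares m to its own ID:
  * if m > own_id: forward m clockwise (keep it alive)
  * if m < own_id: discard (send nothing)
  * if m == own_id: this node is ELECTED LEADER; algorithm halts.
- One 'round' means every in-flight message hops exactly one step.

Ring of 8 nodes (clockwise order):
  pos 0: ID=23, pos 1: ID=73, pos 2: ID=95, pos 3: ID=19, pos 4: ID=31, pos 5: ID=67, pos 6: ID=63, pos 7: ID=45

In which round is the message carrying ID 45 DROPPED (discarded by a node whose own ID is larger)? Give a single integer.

Round 1: pos1(id73) recv 23: drop; pos2(id95) recv 73: drop; pos3(id19) recv 95: fwd; pos4(id31) recv 19: drop; pos5(id67) recv 31: drop; pos6(id63) recv 67: fwd; pos7(id45) recv 63: fwd; pos0(id23) recv 45: fwd
Round 2: pos4(id31) recv 95: fwd; pos7(id45) recv 67: fwd; pos0(id23) recv 63: fwd; pos1(id73) recv 45: drop
Round 3: pos5(id67) recv 95: fwd; pos0(id23) recv 67: fwd; pos1(id73) recv 63: drop
Round 4: pos6(id63) recv 95: fwd; pos1(id73) recv 67: drop
Round 5: pos7(id45) recv 95: fwd
Round 6: pos0(id23) recv 95: fwd
Round 7: pos1(id73) recv 95: fwd
Round 8: pos2(id95) recv 95: ELECTED
Message ID 45 originates at pos 7; dropped at pos 1 in round 2

Answer: 2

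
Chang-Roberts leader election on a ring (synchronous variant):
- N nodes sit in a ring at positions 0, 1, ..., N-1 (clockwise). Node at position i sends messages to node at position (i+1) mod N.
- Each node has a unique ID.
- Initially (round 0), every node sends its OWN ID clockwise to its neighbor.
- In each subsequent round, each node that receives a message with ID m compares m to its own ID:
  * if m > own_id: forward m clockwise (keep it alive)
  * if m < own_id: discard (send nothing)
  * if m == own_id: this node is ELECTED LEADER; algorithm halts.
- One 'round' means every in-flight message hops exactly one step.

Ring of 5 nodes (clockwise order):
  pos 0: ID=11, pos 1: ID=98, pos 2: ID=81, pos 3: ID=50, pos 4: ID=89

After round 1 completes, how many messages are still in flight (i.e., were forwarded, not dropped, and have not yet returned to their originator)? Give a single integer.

Answer: 3

Derivation:
Round 1: pos1(id98) recv 11: drop; pos2(id81) recv 98: fwd; pos3(id50) recv 81: fwd; pos4(id89) recv 50: drop; pos0(id11) recv 89: fwd
After round 1: 3 messages still in flight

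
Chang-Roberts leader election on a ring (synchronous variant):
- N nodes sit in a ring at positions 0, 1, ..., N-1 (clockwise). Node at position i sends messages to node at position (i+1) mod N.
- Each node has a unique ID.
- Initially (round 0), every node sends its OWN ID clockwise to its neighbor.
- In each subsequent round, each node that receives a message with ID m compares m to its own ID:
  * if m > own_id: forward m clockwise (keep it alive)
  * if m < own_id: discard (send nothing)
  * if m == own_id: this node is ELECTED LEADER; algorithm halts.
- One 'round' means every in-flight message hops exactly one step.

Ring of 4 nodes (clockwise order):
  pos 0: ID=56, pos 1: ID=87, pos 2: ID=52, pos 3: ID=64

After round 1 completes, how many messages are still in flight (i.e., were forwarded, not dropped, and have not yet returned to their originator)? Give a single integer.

Answer: 2

Derivation:
Round 1: pos1(id87) recv 56: drop; pos2(id52) recv 87: fwd; pos3(id64) recv 52: drop; pos0(id56) recv 64: fwd
After round 1: 2 messages still in flight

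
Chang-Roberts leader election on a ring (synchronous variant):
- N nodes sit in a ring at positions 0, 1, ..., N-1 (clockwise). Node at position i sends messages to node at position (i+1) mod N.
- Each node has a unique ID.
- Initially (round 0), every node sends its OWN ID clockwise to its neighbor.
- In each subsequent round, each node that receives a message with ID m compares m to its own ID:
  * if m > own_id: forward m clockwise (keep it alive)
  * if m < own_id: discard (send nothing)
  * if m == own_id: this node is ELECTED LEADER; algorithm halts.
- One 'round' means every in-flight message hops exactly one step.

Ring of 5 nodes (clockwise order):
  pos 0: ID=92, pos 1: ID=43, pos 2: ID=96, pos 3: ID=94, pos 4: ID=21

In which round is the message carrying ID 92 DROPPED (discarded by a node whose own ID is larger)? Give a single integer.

Round 1: pos1(id43) recv 92: fwd; pos2(id96) recv 43: drop; pos3(id94) recv 96: fwd; pos4(id21) recv 94: fwd; pos0(id92) recv 21: drop
Round 2: pos2(id96) recv 92: drop; pos4(id21) recv 96: fwd; pos0(id92) recv 94: fwd
Round 3: pos0(id92) recv 96: fwd; pos1(id43) recv 94: fwd
Round 4: pos1(id43) recv 96: fwd; pos2(id96) recv 94: drop
Round 5: pos2(id96) recv 96: ELECTED
Message ID 92 originates at pos 0; dropped at pos 2 in round 2

Answer: 2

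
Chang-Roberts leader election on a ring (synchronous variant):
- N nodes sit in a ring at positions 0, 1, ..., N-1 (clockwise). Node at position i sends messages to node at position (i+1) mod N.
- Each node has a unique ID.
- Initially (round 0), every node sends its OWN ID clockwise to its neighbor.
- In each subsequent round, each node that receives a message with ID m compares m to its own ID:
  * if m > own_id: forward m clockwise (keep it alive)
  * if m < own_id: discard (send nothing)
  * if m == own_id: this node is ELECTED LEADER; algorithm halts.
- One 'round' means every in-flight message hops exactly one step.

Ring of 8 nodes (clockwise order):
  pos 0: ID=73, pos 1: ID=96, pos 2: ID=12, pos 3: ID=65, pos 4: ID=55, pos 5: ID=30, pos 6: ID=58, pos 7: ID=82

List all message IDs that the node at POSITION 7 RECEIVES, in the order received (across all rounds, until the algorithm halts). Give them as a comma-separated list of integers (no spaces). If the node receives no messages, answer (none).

Answer: 58,65,96

Derivation:
Round 1: pos1(id96) recv 73: drop; pos2(id12) recv 96: fwd; pos3(id65) recv 12: drop; pos4(id55) recv 65: fwd; pos5(id30) recv 55: fwd; pos6(id58) recv 30: drop; pos7(id82) recv 58: drop; pos0(id73) recv 82: fwd
Round 2: pos3(id65) recv 96: fwd; pos5(id30) recv 65: fwd; pos6(id58) recv 55: drop; pos1(id96) recv 82: drop
Round 3: pos4(id55) recv 96: fwd; pos6(id58) recv 65: fwd
Round 4: pos5(id30) recv 96: fwd; pos7(id82) recv 65: drop
Round 5: pos6(id58) recv 96: fwd
Round 6: pos7(id82) recv 96: fwd
Round 7: pos0(id73) recv 96: fwd
Round 8: pos1(id96) recv 96: ELECTED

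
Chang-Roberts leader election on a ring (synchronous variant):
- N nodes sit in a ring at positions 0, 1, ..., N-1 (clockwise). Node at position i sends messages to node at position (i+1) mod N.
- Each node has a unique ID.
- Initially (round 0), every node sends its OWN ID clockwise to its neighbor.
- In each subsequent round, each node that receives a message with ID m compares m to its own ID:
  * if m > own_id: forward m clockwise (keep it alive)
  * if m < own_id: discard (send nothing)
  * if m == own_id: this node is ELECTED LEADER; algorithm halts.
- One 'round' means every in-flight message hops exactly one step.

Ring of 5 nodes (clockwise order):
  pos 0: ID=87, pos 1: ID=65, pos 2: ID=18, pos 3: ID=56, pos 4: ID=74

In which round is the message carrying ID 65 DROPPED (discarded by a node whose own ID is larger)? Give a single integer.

Round 1: pos1(id65) recv 87: fwd; pos2(id18) recv 65: fwd; pos3(id56) recv 18: drop; pos4(id74) recv 56: drop; pos0(id87) recv 74: drop
Round 2: pos2(id18) recv 87: fwd; pos3(id56) recv 65: fwd
Round 3: pos3(id56) recv 87: fwd; pos4(id74) recv 65: drop
Round 4: pos4(id74) recv 87: fwd
Round 5: pos0(id87) recv 87: ELECTED
Message ID 65 originates at pos 1; dropped at pos 4 in round 3

Answer: 3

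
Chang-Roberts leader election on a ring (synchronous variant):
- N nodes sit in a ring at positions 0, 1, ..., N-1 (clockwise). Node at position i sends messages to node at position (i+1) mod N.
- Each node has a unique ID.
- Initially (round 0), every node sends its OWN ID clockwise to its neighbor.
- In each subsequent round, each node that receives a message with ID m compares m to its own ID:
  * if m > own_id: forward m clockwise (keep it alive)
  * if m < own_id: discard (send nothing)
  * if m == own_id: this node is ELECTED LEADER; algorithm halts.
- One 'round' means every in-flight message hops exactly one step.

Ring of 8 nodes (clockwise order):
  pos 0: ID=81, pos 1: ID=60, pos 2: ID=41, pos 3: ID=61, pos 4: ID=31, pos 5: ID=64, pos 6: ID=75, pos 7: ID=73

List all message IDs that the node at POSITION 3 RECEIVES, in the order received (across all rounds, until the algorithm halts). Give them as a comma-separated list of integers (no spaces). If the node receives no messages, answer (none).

Round 1: pos1(id60) recv 81: fwd; pos2(id41) recv 60: fwd; pos3(id61) recv 41: drop; pos4(id31) recv 61: fwd; pos5(id64) recv 31: drop; pos6(id75) recv 64: drop; pos7(id73) recv 75: fwd; pos0(id81) recv 73: drop
Round 2: pos2(id41) recv 81: fwd; pos3(id61) recv 60: drop; pos5(id64) recv 61: drop; pos0(id81) recv 75: drop
Round 3: pos3(id61) recv 81: fwd
Round 4: pos4(id31) recv 81: fwd
Round 5: pos5(id64) recv 81: fwd
Round 6: pos6(id75) recv 81: fwd
Round 7: pos7(id73) recv 81: fwd
Round 8: pos0(id81) recv 81: ELECTED

Answer: 41,60,81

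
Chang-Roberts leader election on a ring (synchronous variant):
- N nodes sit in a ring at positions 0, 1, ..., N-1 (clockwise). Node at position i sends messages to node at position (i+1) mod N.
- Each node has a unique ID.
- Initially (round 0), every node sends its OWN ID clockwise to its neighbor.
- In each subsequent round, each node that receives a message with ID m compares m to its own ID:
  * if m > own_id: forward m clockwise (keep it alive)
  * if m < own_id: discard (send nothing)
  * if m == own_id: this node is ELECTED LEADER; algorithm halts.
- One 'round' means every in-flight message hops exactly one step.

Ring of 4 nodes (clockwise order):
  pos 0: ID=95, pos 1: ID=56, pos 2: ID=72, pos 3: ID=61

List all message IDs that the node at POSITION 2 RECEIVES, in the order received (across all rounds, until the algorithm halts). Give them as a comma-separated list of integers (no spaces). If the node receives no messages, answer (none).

Round 1: pos1(id56) recv 95: fwd; pos2(id72) recv 56: drop; pos3(id61) recv 72: fwd; pos0(id95) recv 61: drop
Round 2: pos2(id72) recv 95: fwd; pos0(id95) recv 72: drop
Round 3: pos3(id61) recv 95: fwd
Round 4: pos0(id95) recv 95: ELECTED

Answer: 56,95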